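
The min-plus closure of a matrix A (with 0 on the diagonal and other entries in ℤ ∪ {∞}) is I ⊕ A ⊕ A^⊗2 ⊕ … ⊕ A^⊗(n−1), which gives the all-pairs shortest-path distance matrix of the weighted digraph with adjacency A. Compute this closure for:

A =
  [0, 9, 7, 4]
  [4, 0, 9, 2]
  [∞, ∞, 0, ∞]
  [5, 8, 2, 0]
Closure =
  [0, 9, 6, 4]
  [4, 0, 4, 2]
  [∞, ∞, 0, ∞]
  [5, 8, 2, 0]

This is the Floyd-Warshall all-pairs shortest-path computation. For each intermediate vertex k = 0, 1, …, 3, update dist[i][j] ← min(dist[i][j], dist[i][k] + dist[k][j]). The final matrix gives, for each (i, j), the minimum total weight of any directed path from i to j (possibly empty when i = j).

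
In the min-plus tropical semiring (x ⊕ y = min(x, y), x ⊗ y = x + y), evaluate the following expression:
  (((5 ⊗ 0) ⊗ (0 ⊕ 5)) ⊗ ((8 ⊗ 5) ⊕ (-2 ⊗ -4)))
(((5 ⊗ 0) ⊗ (0 ⊕ 5)) ⊗ ((8 ⊗ 5) ⊕ (-2 ⊗ -4))) = -1

Expand innermost to outermost. Recall ⊕ takes the minimum of its arguments and ⊗ takes their sum. Working out the expression (((5 ⊗ 0) ⊗ (0 ⊕ 5)) ⊗ ((8 ⊗ 5) ⊕ (-2 ⊗ -4))) gives -1.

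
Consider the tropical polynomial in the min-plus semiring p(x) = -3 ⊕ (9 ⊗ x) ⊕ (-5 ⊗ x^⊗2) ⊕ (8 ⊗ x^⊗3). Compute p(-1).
p(-1) = -7

A tropical monomial a ⊗ x^⊗i evaluates to a + i · x. Evaluating each term at x = -1:
  Term 0 contributes -3 + 0 · -1 = -3
  Term 1 contributes 9 + 1 · -1 = 8
  Term 2 contributes -5 + 2 · -1 = -7
  Term 3 contributes 8 + 3 · -1 = 5
p(-1) = ⊕ of these = min[-3, 8, -7, 5] = -7.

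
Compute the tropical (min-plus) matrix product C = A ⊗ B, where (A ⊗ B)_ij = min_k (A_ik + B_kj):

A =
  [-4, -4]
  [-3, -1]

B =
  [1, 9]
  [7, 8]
A ⊗ B =
  [-3, 4]
  [-2, 6]

Apply the min-plus product entry-by-entry:
  C[0][0] = min over k of (A[0][0] + B[0][0] = -4 + 1 = -3, A[0][1] + B[1][0] = -4 + 7 = 3) = -3 (attained at k = 0)
  C[0][1] = min over k of (A[0][0] + B[0][1] = -4 + 9 = 5, A[0][1] + B[1][1] = -4 + 8 = 4) = 4 (attained at k = 1)
  C[1][0] = min over k of (A[1][0] + B[0][0] = -3 + 1 = -2, A[1][1] + B[1][0] = -1 + 7 = 6) = -2 (attained at k = 0)
  C[1][1] = min over k of (A[1][0] + B[0][1] = -3 + 9 = 6, A[1][1] + B[1][1] = -1 + 8 = 7) = 6 (attained at k = 0)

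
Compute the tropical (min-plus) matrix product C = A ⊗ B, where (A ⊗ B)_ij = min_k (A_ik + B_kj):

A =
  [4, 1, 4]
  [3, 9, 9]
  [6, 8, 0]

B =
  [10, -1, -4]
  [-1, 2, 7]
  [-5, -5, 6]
A ⊗ B =
  [-1, -1, 0]
  [4, 2, -1]
  [-5, -5, 2]

Apply the min-plus product entry-by-entry:
  C[0][0] = min over k of (A[0][0] + B[0][0] = 4 + 10 = 14, A[0][1] + B[1][0] = 1 + -1 = 0, A[0][2] + B[2][0] = 4 + -5 = -1) = -1 (attained at k = 2)
  C[0][1] = min over k of (A[0][0] + B[0][1] = 4 + -1 = 3, A[0][1] + B[1][1] = 1 + 2 = 3, A[0][2] + B[2][1] = 4 + -5 = -1) = -1 (attained at k = 2)
  C[0][2] = min over k of (A[0][0] + B[0][2] = 4 + -4 = 0, A[0][1] + B[1][2] = 1 + 7 = 8, A[0][2] + B[2][2] = 4 + 6 = 10) = 0 (attained at k = 0)
  C[1][0] = min over k of (A[1][0] + B[0][0] = 3 + 10 = 13, A[1][1] + B[1][0] = 9 + -1 = 8, A[1][2] + B[2][0] = 9 + -5 = 4) = 4 (attained at k = 2)
  C[1][1] = min over k of (A[1][0] + B[0][1] = 3 + -1 = 2, A[1][1] + B[1][1] = 9 + 2 = 11, A[1][2] + B[2][1] = 9 + -5 = 4) = 2 (attained at k = 0)
  C[1][2] = min over k of (A[1][0] + B[0][2] = 3 + -4 = -1, A[1][1] + B[1][2] = 9 + 7 = 16, A[1][2] + B[2][2] = 9 + 6 = 15) = -1 (attained at k = 0)
  C[2][0] = min over k of (A[2][0] + B[0][0] = 6 + 10 = 16, A[2][1] + B[1][0] = 8 + -1 = 7, A[2][2] + B[2][0] = 0 + -5 = -5) = -5 (attained at k = 2)
  C[2][1] = min over k of (A[2][0] + B[0][1] = 6 + -1 = 5, A[2][1] + B[1][1] = 8 + 2 = 10, A[2][2] + B[2][1] = 0 + -5 = -5) = -5 (attained at k = 2)
  C[2][2] = min over k of (A[2][0] + B[0][2] = 6 + -4 = 2, A[2][1] + B[1][2] = 8 + 7 = 15, A[2][2] + B[2][2] = 0 + 6 = 6) = 2 (attained at k = 0)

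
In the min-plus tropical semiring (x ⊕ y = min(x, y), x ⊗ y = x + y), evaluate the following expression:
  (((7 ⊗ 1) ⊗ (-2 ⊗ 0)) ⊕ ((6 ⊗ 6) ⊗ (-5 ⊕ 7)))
(((7 ⊗ 1) ⊗ (-2 ⊗ 0)) ⊕ ((6 ⊗ 6) ⊗ (-5 ⊕ 7))) = 6

Expand innermost to outermost. Recall ⊕ takes the minimum of its arguments and ⊗ takes their sum. Working out the expression (((7 ⊗ 1) ⊗ (-2 ⊗ 0)) ⊕ ((6 ⊗ 6) ⊗ (-5 ⊕ 7))) gives 6.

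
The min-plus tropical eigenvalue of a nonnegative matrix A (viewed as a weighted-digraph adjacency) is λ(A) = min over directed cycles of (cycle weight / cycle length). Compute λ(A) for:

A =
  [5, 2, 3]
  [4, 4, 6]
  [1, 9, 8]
λ(A) = 2

Enumerate directed cycles and compute their means (weight / length). Sample:
  cycle 0 → 0: weight = 5, length = 1, mean = 5/1 ≈ 5.000
  cycle 1 → 1: weight = 4, length = 1, mean = 4/1 ≈ 4.000
  cycle 2 → 2: weight = 8, length = 1, mean = 8/1 ≈ 8.000
  cycle 0 → 1 → 0: weight = 6, length = 2, mean = 6/2 ≈ 3.000
  cycle 0 → 2 → 0: weight = 4, length = 2, mean = 4/2 ≈ 2.000
  cycle 1 → 0 → 1: weight = 6, length = 2, mean = 6/2 ≈ 3.000
Minimum mean = 2.000, attained e.g. along the cycle 0 → 2 → 0 with weight 4 and length 2. So λ(A) = 4/2 = 2.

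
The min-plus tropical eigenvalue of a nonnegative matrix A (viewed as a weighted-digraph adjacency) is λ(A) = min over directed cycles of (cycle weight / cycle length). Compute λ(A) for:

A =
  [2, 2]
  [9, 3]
λ(A) = 2

Enumerate directed cycles and compute their means (weight / length). Sample:
  cycle 0 → 0: weight = 2, length = 1, mean = 2/1 ≈ 2.000
  cycle 1 → 1: weight = 3, length = 1, mean = 3/1 ≈ 3.000
  cycle 0 → 1 → 0: weight = 11, length = 2, mean = 11/2 ≈ 5.500
  cycle 1 → 0 → 1: weight = 11, length = 2, mean = 11/2 ≈ 5.500
Minimum mean = 2.000, attained e.g. along the cycle 0 → 0 with weight 2 and length 1. So λ(A) = 2/1 = 2.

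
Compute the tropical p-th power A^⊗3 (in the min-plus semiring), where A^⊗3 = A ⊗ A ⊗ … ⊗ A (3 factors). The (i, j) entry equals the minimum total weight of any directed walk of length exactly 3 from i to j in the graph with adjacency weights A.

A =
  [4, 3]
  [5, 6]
A^⊗3 =
  [12, 11]
  [13, 12]

Each entry (A^⊗3)_ij equals the minimum over all length-3 walks i = v_0 → v_1 → … → v_3 = j of Σ_t A[v_t][v_{t+1}]. For example, for (i, j) = (0, 1) we minimise over 4 possible intermediate vertex sequences; the minimum is 11, attained along the walk 0 → 0 → 0 → 1.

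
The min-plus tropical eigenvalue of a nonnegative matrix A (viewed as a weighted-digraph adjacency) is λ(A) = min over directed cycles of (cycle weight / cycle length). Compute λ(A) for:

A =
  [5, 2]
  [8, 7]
λ(A) = 5

Enumerate directed cycles and compute their means (weight / length). Sample:
  cycle 0 → 0: weight = 5, length = 1, mean = 5/1 ≈ 5.000
  cycle 1 → 1: weight = 7, length = 1, mean = 7/1 ≈ 7.000
  cycle 0 → 1 → 0: weight = 10, length = 2, mean = 10/2 ≈ 5.000
  cycle 1 → 0 → 1: weight = 10, length = 2, mean = 10/2 ≈ 5.000
Minimum mean = 5.000, attained e.g. along the cycle 0 → 0 with weight 5 and length 1. So λ(A) = 5/1 = 5.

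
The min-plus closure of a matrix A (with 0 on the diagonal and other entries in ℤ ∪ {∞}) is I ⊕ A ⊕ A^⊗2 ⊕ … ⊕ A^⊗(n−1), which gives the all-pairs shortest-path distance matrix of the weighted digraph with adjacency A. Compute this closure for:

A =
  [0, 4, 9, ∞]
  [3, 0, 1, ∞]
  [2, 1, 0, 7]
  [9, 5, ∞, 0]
Closure =
  [0, 4, 5, 12]
  [3, 0, 1, 8]
  [2, 1, 0, 7]
  [8, 5, 6, 0]

This is the Floyd-Warshall all-pairs shortest-path computation. For each intermediate vertex k = 0, 1, …, 3, update dist[i][j] ← min(dist[i][j], dist[i][k] + dist[k][j]). The final matrix gives, for each (i, j), the minimum total weight of any directed path from i to j (possibly empty when i = j).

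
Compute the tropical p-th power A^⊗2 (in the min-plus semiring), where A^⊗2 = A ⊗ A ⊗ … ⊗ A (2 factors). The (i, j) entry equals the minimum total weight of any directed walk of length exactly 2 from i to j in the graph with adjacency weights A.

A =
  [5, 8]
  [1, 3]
A^⊗2 =
  [9, 11]
  [4, 6]

Each entry (A^⊗2)_ij equals the minimum over all length-2 walks i = v_0 → v_1 → … → v_2 = j of Σ_t A[v_t][v_{t+1}]. For example, for (i, j) = (0, 1) we minimise over 2 possible intermediate vertex sequences; the minimum is 11, attained along the walk 0 → 1 → 1.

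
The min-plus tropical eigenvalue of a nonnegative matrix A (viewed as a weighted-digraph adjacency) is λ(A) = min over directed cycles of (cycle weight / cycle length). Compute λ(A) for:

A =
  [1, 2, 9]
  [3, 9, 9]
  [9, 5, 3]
λ(A) = 1

Enumerate directed cycles and compute their means (weight / length). Sample:
  cycle 0 → 0: weight = 1, length = 1, mean = 1/1 ≈ 1.000
  cycle 1 → 1: weight = 9, length = 1, mean = 9/1 ≈ 9.000
  cycle 2 → 2: weight = 3, length = 1, mean = 3/1 ≈ 3.000
  cycle 0 → 1 → 0: weight = 5, length = 2, mean = 5/2 ≈ 2.500
  cycle 0 → 2 → 0: weight = 18, length = 2, mean = 18/2 ≈ 9.000
  cycle 1 → 0 → 1: weight = 5, length = 2, mean = 5/2 ≈ 2.500
Minimum mean = 1.000, attained e.g. along the cycle 0 → 0 with weight 1 and length 1. So λ(A) = 1/1 = 1.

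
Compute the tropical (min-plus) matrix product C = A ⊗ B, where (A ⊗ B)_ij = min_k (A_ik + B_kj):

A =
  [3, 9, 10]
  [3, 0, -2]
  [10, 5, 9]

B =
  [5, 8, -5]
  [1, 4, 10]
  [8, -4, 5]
A ⊗ B =
  [8, 6, -2]
  [1, -6, -2]
  [6, 5, 5]

Apply the min-plus product entry-by-entry:
  C[0][0] = min over k of (A[0][0] + B[0][0] = 3 + 5 = 8, A[0][1] + B[1][0] = 9 + 1 = 10, A[0][2] + B[2][0] = 10 + 8 = 18) = 8 (attained at k = 0)
  C[0][1] = min over k of (A[0][0] + B[0][1] = 3 + 8 = 11, A[0][1] + B[1][1] = 9 + 4 = 13, A[0][2] + B[2][1] = 10 + -4 = 6) = 6 (attained at k = 2)
  C[0][2] = min over k of (A[0][0] + B[0][2] = 3 + -5 = -2, A[0][1] + B[1][2] = 9 + 10 = 19, A[0][2] + B[2][2] = 10 + 5 = 15) = -2 (attained at k = 0)
  C[1][0] = min over k of (A[1][0] + B[0][0] = 3 + 5 = 8, A[1][1] + B[1][0] = 0 + 1 = 1, A[1][2] + B[2][0] = -2 + 8 = 6) = 1 (attained at k = 1)
  C[1][1] = min over k of (A[1][0] + B[0][1] = 3 + 8 = 11, A[1][1] + B[1][1] = 0 + 4 = 4, A[1][2] + B[2][1] = -2 + -4 = -6) = -6 (attained at k = 2)
  C[1][2] = min over k of (A[1][0] + B[0][2] = 3 + -5 = -2, A[1][1] + B[1][2] = 0 + 10 = 10, A[1][2] + B[2][2] = -2 + 5 = 3) = -2 (attained at k = 0)
  C[2][0] = min over k of (A[2][0] + B[0][0] = 10 + 5 = 15, A[2][1] + B[1][0] = 5 + 1 = 6, A[2][2] + B[2][0] = 9 + 8 = 17) = 6 (attained at k = 1)
  C[2][1] = min over k of (A[2][0] + B[0][1] = 10 + 8 = 18, A[2][1] + B[1][1] = 5 + 4 = 9, A[2][2] + B[2][1] = 9 + -4 = 5) = 5 (attained at k = 2)
  C[2][2] = min over k of (A[2][0] + B[0][2] = 10 + -5 = 5, A[2][1] + B[1][2] = 5 + 10 = 15, A[2][2] + B[2][2] = 9 + 5 = 14) = 5 (attained at k = 0)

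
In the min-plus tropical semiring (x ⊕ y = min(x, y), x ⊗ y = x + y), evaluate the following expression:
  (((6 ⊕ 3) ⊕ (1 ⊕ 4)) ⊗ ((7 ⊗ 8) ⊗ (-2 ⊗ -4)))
(((6 ⊕ 3) ⊕ (1 ⊕ 4)) ⊗ ((7 ⊗ 8) ⊗ (-2 ⊗ -4))) = 10

Expand innermost to outermost. Recall ⊕ takes the minimum of its arguments and ⊗ takes their sum. Working out the expression (((6 ⊕ 3) ⊕ (1 ⊕ 4)) ⊗ ((7 ⊗ 8) ⊗ (-2 ⊗ -4))) gives 10.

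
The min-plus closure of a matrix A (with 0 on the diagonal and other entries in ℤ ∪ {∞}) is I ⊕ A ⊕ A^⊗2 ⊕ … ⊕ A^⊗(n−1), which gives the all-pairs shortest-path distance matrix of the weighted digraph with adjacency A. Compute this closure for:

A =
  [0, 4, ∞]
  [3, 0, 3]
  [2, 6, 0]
Closure =
  [0, 4, 7]
  [3, 0, 3]
  [2, 6, 0]

This is the Floyd-Warshall all-pairs shortest-path computation. For each intermediate vertex k = 0, 1, …, 2, update dist[i][j] ← min(dist[i][j], dist[i][k] + dist[k][j]). The final matrix gives, for each (i, j), the minimum total weight of any directed path from i to j (possibly empty when i = j).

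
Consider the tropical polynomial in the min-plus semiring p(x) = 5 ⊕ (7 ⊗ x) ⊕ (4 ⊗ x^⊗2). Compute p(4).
p(4) = 5

A tropical monomial a ⊗ x^⊗i evaluates to a + i · x. Evaluating each term at x = 4:
  Term 0 contributes 5 + 0 · 4 = 5
  Term 1 contributes 7 + 1 · 4 = 11
  Term 2 contributes 4 + 2 · 4 = 12
p(4) = ⊕ of these = min[5, 11, 12] = 5.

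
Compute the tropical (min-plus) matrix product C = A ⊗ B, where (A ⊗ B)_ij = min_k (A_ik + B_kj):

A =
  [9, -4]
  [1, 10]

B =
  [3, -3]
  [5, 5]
A ⊗ B =
  [1, 1]
  [4, -2]

Apply the min-plus product entry-by-entry:
  C[0][0] = min over k of (A[0][0] + B[0][0] = 9 + 3 = 12, A[0][1] + B[1][0] = -4 + 5 = 1) = 1 (attained at k = 1)
  C[0][1] = min over k of (A[0][0] + B[0][1] = 9 + -3 = 6, A[0][1] + B[1][1] = -4 + 5 = 1) = 1 (attained at k = 1)
  C[1][0] = min over k of (A[1][0] + B[0][0] = 1 + 3 = 4, A[1][1] + B[1][0] = 10 + 5 = 15) = 4 (attained at k = 0)
  C[1][1] = min over k of (A[1][0] + B[0][1] = 1 + -3 = -2, A[1][1] + B[1][1] = 10 + 5 = 15) = -2 (attained at k = 0)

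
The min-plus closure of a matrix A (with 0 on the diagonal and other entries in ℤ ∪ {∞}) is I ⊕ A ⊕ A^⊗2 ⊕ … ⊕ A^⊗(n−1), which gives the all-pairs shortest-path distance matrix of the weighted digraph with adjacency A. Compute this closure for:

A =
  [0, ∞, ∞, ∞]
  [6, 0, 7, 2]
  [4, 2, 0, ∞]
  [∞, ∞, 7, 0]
Closure =
  [0, ∞, ∞, ∞]
  [6, 0, 7, 2]
  [4, 2, 0, 4]
  [11, 9, 7, 0]

This is the Floyd-Warshall all-pairs shortest-path computation. For each intermediate vertex k = 0, 1, …, 3, update dist[i][j] ← min(dist[i][j], dist[i][k] + dist[k][j]). The final matrix gives, for each (i, j), the minimum total weight of any directed path from i to j (possibly empty when i = j).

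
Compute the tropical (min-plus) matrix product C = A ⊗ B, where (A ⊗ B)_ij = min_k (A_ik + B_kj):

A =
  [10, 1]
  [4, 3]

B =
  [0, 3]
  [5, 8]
A ⊗ B =
  [6, 9]
  [4, 7]

Apply the min-plus product entry-by-entry:
  C[0][0] = min over k of (A[0][0] + B[0][0] = 10 + 0 = 10, A[0][1] + B[1][0] = 1 + 5 = 6) = 6 (attained at k = 1)
  C[0][1] = min over k of (A[0][0] + B[0][1] = 10 + 3 = 13, A[0][1] + B[1][1] = 1 + 8 = 9) = 9 (attained at k = 1)
  C[1][0] = min over k of (A[1][0] + B[0][0] = 4 + 0 = 4, A[1][1] + B[1][0] = 3 + 5 = 8) = 4 (attained at k = 0)
  C[1][1] = min over k of (A[1][0] + B[0][1] = 4 + 3 = 7, A[1][1] + B[1][1] = 3 + 8 = 11) = 7 (attained at k = 0)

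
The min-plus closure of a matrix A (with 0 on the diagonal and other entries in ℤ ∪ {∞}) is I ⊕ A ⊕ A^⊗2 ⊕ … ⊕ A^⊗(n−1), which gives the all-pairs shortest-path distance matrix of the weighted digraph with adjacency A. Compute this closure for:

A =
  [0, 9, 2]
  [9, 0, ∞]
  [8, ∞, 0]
Closure =
  [0, 9, 2]
  [9, 0, 11]
  [8, 17, 0]

This is the Floyd-Warshall all-pairs shortest-path computation. For each intermediate vertex k = 0, 1, …, 2, update dist[i][j] ← min(dist[i][j], dist[i][k] + dist[k][j]). The final matrix gives, for each (i, j), the minimum total weight of any directed path from i to j (possibly empty when i = j).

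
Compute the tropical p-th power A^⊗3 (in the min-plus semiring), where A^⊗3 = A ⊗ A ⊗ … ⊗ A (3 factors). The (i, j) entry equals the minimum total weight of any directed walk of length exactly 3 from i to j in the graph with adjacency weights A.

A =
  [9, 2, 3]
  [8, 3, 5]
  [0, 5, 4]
A^⊗3 =
  [7, 5, 6]
  [8, 7, 8]
  [3, 5, 7]

Each entry (A^⊗3)_ij equals the minimum over all length-3 walks i = v_0 → v_1 → … → v_3 = j of Σ_t A[v_t][v_{t+1}]. For example, for (i, j) = (0, 2) we minimise over 9 possible intermediate vertex sequences; the minimum is 6, attained along the walk 0 → 2 → 0 → 2.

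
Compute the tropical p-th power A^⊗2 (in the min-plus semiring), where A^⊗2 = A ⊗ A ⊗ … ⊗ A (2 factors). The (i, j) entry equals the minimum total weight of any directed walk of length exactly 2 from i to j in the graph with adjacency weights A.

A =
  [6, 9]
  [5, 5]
A^⊗2 =
  [12, 14]
  [10, 10]

Each entry (A^⊗2)_ij equals the minimum over all length-2 walks i = v_0 → v_1 → … → v_2 = j of Σ_t A[v_t][v_{t+1}]. For example, for (i, j) = (0, 1) we minimise over 2 possible intermediate vertex sequences; the minimum is 14, attained along the walk 0 → 1 → 1.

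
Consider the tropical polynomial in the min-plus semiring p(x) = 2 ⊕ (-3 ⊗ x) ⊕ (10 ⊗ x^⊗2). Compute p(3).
p(3) = 0

A tropical monomial a ⊗ x^⊗i evaluates to a + i · x. Evaluating each term at x = 3:
  Term 0 contributes 2 + 0 · 3 = 2
  Term 1 contributes -3 + 1 · 3 = 0
  Term 2 contributes 10 + 2 · 3 = 16
p(3) = ⊕ of these = min[2, 0, 16] = 0.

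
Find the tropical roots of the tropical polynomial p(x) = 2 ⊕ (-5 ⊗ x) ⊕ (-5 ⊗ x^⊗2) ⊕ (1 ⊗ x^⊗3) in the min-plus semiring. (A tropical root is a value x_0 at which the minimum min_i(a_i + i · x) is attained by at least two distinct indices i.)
Roots: {-6, 0, 7}

Each tropical root is a break point of the lower envelope of the lines y = a_i + i · x (there are 4 lines, with slopes 0, 1, ..., 3). Only the lines that attain the minimum somewhere contribute to roots; other lines are dominated. Here the surviving (envelope) indices are i = 3, i = 2, i = 1, i = 0.
Intersections between consecutive envelope lines give the roots: for adjacent envelope indices i < j the intersection is x = (a_i − a_j) / (j − i). Reading off the sorted break points: {-6, 0, 7}.
Verification: at each break x_0, at least two indices attain the minimum of min_i(a_i + i · x_0).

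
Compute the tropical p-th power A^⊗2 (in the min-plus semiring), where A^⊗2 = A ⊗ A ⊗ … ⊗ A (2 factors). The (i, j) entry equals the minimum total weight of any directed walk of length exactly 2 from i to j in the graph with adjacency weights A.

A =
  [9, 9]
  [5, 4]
A^⊗2 =
  [14, 13]
  [9, 8]

Each entry (A^⊗2)_ij equals the minimum over all length-2 walks i = v_0 → v_1 → … → v_2 = j of Σ_t A[v_t][v_{t+1}]. For example, for (i, j) = (0, 1) we minimise over 2 possible intermediate vertex sequences; the minimum is 13, attained along the walk 0 → 1 → 1.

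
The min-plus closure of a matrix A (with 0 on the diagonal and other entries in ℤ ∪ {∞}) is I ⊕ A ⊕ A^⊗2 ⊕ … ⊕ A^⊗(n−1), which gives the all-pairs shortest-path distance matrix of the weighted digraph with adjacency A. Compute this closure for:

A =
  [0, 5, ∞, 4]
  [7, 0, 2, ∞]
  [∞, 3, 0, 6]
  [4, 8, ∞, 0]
Closure =
  [0, 5, 7, 4]
  [7, 0, 2, 8]
  [10, 3, 0, 6]
  [4, 8, 10, 0]

This is the Floyd-Warshall all-pairs shortest-path computation. For each intermediate vertex k = 0, 1, …, 3, update dist[i][j] ← min(dist[i][j], dist[i][k] + dist[k][j]). The final matrix gives, for each (i, j), the minimum total weight of any directed path from i to j (possibly empty when i = j).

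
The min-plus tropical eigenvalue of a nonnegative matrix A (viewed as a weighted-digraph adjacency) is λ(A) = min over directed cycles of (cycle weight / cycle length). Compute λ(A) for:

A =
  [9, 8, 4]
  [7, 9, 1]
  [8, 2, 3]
λ(A) = 3/2

Enumerate directed cycles and compute their means (weight / length). Sample:
  cycle 0 → 0: weight = 9, length = 1, mean = 9/1 ≈ 9.000
  cycle 1 → 1: weight = 9, length = 1, mean = 9/1 ≈ 9.000
  cycle 2 → 2: weight = 3, length = 1, mean = 3/1 ≈ 3.000
  cycle 0 → 1 → 0: weight = 15, length = 2, mean = 15/2 ≈ 7.500
  cycle 0 → 2 → 0: weight = 12, length = 2, mean = 12/2 ≈ 6.000
  cycle 1 → 0 → 1: weight = 15, length = 2, mean = 15/2 ≈ 7.500
Minimum mean = 1.500, attained e.g. along the cycle 1 → 2 → 1 with weight 3 and length 2. So λ(A) = 3/2 = 3/2.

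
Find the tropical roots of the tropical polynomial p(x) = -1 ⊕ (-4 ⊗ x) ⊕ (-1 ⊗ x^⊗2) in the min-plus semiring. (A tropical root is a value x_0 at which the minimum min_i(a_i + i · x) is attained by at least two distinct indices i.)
Roots: {-3, 3}

Each tropical root is a break point of the lower envelope of the lines y = a_i + i · x (there are 3 lines, with slopes 0, 1, ..., 2). Only the lines that attain the minimum somewhere contribute to roots; other lines are dominated. Here the surviving (envelope) indices are i = 2, i = 1, i = 0.
Intersections between consecutive envelope lines give the roots: for adjacent envelope indices i < j the intersection is x = (a_i − a_j) / (j − i). Reading off the sorted break points: {-3, 3}.
Verification: at each break x_0, at least two indices attain the minimum of min_i(a_i + i · x_0).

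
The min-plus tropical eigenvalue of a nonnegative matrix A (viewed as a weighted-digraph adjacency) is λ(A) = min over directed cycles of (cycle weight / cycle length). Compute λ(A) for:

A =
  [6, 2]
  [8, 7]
λ(A) = 5

Enumerate directed cycles and compute their means (weight / length). Sample:
  cycle 0 → 0: weight = 6, length = 1, mean = 6/1 ≈ 6.000
  cycle 1 → 1: weight = 7, length = 1, mean = 7/1 ≈ 7.000
  cycle 0 → 1 → 0: weight = 10, length = 2, mean = 10/2 ≈ 5.000
  cycle 1 → 0 → 1: weight = 10, length = 2, mean = 10/2 ≈ 5.000
Minimum mean = 5.000, attained e.g. along the cycle 0 → 1 → 0 with weight 10 and length 2. So λ(A) = 10/2 = 5.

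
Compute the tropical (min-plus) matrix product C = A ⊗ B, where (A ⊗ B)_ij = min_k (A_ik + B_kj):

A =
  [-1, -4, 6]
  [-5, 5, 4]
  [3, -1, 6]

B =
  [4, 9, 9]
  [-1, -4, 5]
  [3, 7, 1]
A ⊗ B =
  [-5, -8, 1]
  [-1, 1, 4]
  [-2, -5, 4]

Apply the min-plus product entry-by-entry:
  C[0][0] = min over k of (A[0][0] + B[0][0] = -1 + 4 = 3, A[0][1] + B[1][0] = -4 + -1 = -5, A[0][2] + B[2][0] = 6 + 3 = 9) = -5 (attained at k = 1)
  C[0][1] = min over k of (A[0][0] + B[0][1] = -1 + 9 = 8, A[0][1] + B[1][1] = -4 + -4 = -8, A[0][2] + B[2][1] = 6 + 7 = 13) = -8 (attained at k = 1)
  C[0][2] = min over k of (A[0][0] + B[0][2] = -1 + 9 = 8, A[0][1] + B[1][2] = -4 + 5 = 1, A[0][2] + B[2][2] = 6 + 1 = 7) = 1 (attained at k = 1)
  C[1][0] = min over k of (A[1][0] + B[0][0] = -5 + 4 = -1, A[1][1] + B[1][0] = 5 + -1 = 4, A[1][2] + B[2][0] = 4 + 3 = 7) = -1 (attained at k = 0)
  C[1][1] = min over k of (A[1][0] + B[0][1] = -5 + 9 = 4, A[1][1] + B[1][1] = 5 + -4 = 1, A[1][2] + B[2][1] = 4 + 7 = 11) = 1 (attained at k = 1)
  C[1][2] = min over k of (A[1][0] + B[0][2] = -5 + 9 = 4, A[1][1] + B[1][2] = 5 + 5 = 10, A[1][2] + B[2][2] = 4 + 1 = 5) = 4 (attained at k = 0)
  C[2][0] = min over k of (A[2][0] + B[0][0] = 3 + 4 = 7, A[2][1] + B[1][0] = -1 + -1 = -2, A[2][2] + B[2][0] = 6 + 3 = 9) = -2 (attained at k = 1)
  C[2][1] = min over k of (A[2][0] + B[0][1] = 3 + 9 = 12, A[2][1] + B[1][1] = -1 + -4 = -5, A[2][2] + B[2][1] = 6 + 7 = 13) = -5 (attained at k = 1)
  C[2][2] = min over k of (A[2][0] + B[0][2] = 3 + 9 = 12, A[2][1] + B[1][2] = -1 + 5 = 4, A[2][2] + B[2][2] = 6 + 1 = 7) = 4 (attained at k = 1)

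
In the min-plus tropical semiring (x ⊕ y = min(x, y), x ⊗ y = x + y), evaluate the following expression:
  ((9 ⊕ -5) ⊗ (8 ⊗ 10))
((9 ⊕ -5) ⊗ (8 ⊗ 10)) = 13

Expand innermost to outermost. Recall ⊕ takes the minimum of its arguments and ⊗ takes their sum. Working out the expression ((9 ⊕ -5) ⊗ (8 ⊗ 10)) gives 13.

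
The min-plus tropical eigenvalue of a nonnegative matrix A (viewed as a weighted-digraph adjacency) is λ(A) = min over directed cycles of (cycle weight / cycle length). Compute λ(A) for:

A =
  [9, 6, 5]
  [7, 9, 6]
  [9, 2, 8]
λ(A) = 4

Enumerate directed cycles and compute their means (weight / length). Sample:
  cycle 0 → 0: weight = 9, length = 1, mean = 9/1 ≈ 9.000
  cycle 1 → 1: weight = 9, length = 1, mean = 9/1 ≈ 9.000
  cycle 2 → 2: weight = 8, length = 1, mean = 8/1 ≈ 8.000
  cycle 0 → 1 → 0: weight = 13, length = 2, mean = 13/2 ≈ 6.500
  cycle 0 → 2 → 0: weight = 14, length = 2, mean = 14/2 ≈ 7.000
  cycle 1 → 0 → 1: weight = 13, length = 2, mean = 13/2 ≈ 6.500
Minimum mean = 4.000, attained e.g. along the cycle 1 → 2 → 1 with weight 8 and length 2. So λ(A) = 8/2 = 4.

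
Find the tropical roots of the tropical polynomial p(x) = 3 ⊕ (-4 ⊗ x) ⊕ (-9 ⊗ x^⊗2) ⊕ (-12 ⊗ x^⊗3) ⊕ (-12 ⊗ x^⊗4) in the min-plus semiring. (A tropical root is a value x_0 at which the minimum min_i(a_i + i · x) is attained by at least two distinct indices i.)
Roots: {0, 3, 5, 7}

Each tropical root is a break point of the lower envelope of the lines y = a_i + i · x (there are 5 lines, with slopes 0, 1, ..., 4). Only the lines that attain the minimum somewhere contribute to roots; other lines are dominated. Here the surviving (envelope) indices are i = 4, i = 3, i = 2, i = 1, i = 0.
Intersections between consecutive envelope lines give the roots: for adjacent envelope indices i < j the intersection is x = (a_i − a_j) / (j − i). Reading off the sorted break points: {0, 3, 5, 7}.
Verification: at each break x_0, at least two indices attain the minimum of min_i(a_i + i · x_0).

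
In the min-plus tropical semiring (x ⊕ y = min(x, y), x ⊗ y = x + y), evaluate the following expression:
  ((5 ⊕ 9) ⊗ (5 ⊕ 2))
((5 ⊕ 9) ⊗ (5 ⊕ 2)) = 7

Expand innermost to outermost. Recall ⊕ takes the minimum of its arguments and ⊗ takes their sum. Working out the expression ((5 ⊕ 9) ⊗ (5 ⊕ 2)) gives 7.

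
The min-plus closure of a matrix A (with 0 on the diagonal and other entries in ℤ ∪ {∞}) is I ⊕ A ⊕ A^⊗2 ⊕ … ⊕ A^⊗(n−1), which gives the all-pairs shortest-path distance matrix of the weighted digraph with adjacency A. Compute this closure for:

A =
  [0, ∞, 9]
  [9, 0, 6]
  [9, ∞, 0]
Closure =
  [0, ∞, 9]
  [9, 0, 6]
  [9, ∞, 0]

This is the Floyd-Warshall all-pairs shortest-path computation. For each intermediate vertex k = 0, 1, …, 2, update dist[i][j] ← min(dist[i][j], dist[i][k] + dist[k][j]). The final matrix gives, for each (i, j), the minimum total weight of any directed path from i to j (possibly empty when i = j).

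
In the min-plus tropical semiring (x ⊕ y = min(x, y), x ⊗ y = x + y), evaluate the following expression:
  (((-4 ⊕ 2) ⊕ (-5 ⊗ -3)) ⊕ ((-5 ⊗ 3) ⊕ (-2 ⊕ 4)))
(((-4 ⊕ 2) ⊕ (-5 ⊗ -3)) ⊕ ((-5 ⊗ 3) ⊕ (-2 ⊕ 4))) = -8

Expand innermost to outermost. Recall ⊕ takes the minimum of its arguments and ⊗ takes their sum. Working out the expression (((-4 ⊕ 2) ⊕ (-5 ⊗ -3)) ⊕ ((-5 ⊗ 3) ⊕ (-2 ⊕ 4))) gives -8.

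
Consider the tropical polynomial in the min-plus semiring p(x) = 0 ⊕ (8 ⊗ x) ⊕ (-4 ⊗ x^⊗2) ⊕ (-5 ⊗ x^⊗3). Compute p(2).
p(2) = 0

A tropical monomial a ⊗ x^⊗i evaluates to a + i · x. Evaluating each term at x = 2:
  Term 0 contributes 0 + 0 · 2 = 0
  Term 1 contributes 8 + 1 · 2 = 10
  Term 2 contributes -4 + 2 · 2 = 0
  Term 3 contributes -5 + 3 · 2 = 1
p(2) = ⊕ of these = min[0, 10, 0, 1] = 0.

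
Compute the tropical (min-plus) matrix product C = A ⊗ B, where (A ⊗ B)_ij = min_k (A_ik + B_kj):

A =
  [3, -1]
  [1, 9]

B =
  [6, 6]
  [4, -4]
A ⊗ B =
  [3, -5]
  [7, 5]

Apply the min-plus product entry-by-entry:
  C[0][0] = min over k of (A[0][0] + B[0][0] = 3 + 6 = 9, A[0][1] + B[1][0] = -1 + 4 = 3) = 3 (attained at k = 1)
  C[0][1] = min over k of (A[0][0] + B[0][1] = 3 + 6 = 9, A[0][1] + B[1][1] = -1 + -4 = -5) = -5 (attained at k = 1)
  C[1][0] = min over k of (A[1][0] + B[0][0] = 1 + 6 = 7, A[1][1] + B[1][0] = 9 + 4 = 13) = 7 (attained at k = 0)
  C[1][1] = min over k of (A[1][0] + B[0][1] = 1 + 6 = 7, A[1][1] + B[1][1] = 9 + -4 = 5) = 5 (attained at k = 1)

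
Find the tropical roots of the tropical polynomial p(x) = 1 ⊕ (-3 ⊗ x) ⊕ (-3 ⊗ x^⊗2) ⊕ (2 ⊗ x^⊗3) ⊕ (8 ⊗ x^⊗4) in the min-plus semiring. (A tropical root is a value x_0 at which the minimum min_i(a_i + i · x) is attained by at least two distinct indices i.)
Roots: {-6, -5, 0, 4}

Each tropical root is a break point of the lower envelope of the lines y = a_i + i · x (there are 5 lines, with slopes 0, 1, ..., 4). Only the lines that attain the minimum somewhere contribute to roots; other lines are dominated. Here the surviving (envelope) indices are i = 4, i = 3, i = 2, i = 1, i = 0.
Intersections between consecutive envelope lines give the roots: for adjacent envelope indices i < j the intersection is x = (a_i − a_j) / (j − i). Reading off the sorted break points: {-6, -5, 0, 4}.
Verification: at each break x_0, at least two indices attain the minimum of min_i(a_i + i · x_0).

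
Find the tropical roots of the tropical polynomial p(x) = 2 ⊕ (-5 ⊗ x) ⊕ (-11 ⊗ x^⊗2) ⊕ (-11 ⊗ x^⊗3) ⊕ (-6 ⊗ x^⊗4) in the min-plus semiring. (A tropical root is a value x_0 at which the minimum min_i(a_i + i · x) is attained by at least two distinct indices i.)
Roots: {-5, 0, 6, 7}

Each tropical root is a break point of the lower envelope of the lines y = a_i + i · x (there are 5 lines, with slopes 0, 1, ..., 4). Only the lines that attain the minimum somewhere contribute to roots; other lines are dominated. Here the surviving (envelope) indices are i = 4, i = 3, i = 2, i = 1, i = 0.
Intersections between consecutive envelope lines give the roots: for adjacent envelope indices i < j the intersection is x = (a_i − a_j) / (j − i). Reading off the sorted break points: {-5, 0, 6, 7}.
Verification: at each break x_0, at least two indices attain the minimum of min_i(a_i + i · x_0).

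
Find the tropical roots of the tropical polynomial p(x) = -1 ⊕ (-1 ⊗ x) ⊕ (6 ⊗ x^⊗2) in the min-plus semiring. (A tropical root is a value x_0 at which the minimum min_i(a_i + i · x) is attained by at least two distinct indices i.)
Roots: {-7, 0}

Each tropical root is a break point of the lower envelope of the lines y = a_i + i · x (there are 3 lines, with slopes 0, 1, ..., 2). Only the lines that attain the minimum somewhere contribute to roots; other lines are dominated. Here the surviving (envelope) indices are i = 2, i = 1, i = 0.
Intersections between consecutive envelope lines give the roots: for adjacent envelope indices i < j the intersection is x = (a_i − a_j) / (j − i). Reading off the sorted break points: {-7, 0}.
Verification: at each break x_0, at least two indices attain the minimum of min_i(a_i + i · x_0).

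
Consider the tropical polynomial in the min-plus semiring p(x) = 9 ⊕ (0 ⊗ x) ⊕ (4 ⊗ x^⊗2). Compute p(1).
p(1) = 1

A tropical monomial a ⊗ x^⊗i evaluates to a + i · x. Evaluating each term at x = 1:
  Term 0 contributes 9 + 0 · 1 = 9
  Term 1 contributes 0 + 1 · 1 = 1
  Term 2 contributes 4 + 2 · 1 = 6
p(1) = ⊕ of these = min[9, 1, 6] = 1.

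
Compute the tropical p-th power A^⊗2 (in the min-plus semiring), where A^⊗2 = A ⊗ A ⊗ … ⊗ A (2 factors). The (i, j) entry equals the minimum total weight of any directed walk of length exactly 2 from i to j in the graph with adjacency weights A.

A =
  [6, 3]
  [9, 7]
A^⊗2 =
  [12, 9]
  [15, 12]

Each entry (A^⊗2)_ij equals the minimum over all length-2 walks i = v_0 → v_1 → … → v_2 = j of Σ_t A[v_t][v_{t+1}]. For example, for (i, j) = (0, 1) we minimise over 2 possible intermediate vertex sequences; the minimum is 9, attained along the walk 0 → 0 → 1.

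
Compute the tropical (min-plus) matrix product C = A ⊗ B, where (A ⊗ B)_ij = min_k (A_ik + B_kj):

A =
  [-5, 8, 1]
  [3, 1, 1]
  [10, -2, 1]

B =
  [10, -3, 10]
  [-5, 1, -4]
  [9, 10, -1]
A ⊗ B =
  [3, -8, 0]
  [-4, 0, -3]
  [-7, -1, -6]

Apply the min-plus product entry-by-entry:
  C[0][0] = min over k of (A[0][0] + B[0][0] = -5 + 10 = 5, A[0][1] + B[1][0] = 8 + -5 = 3, A[0][2] + B[2][0] = 1 + 9 = 10) = 3 (attained at k = 1)
  C[0][1] = min over k of (A[0][0] + B[0][1] = -5 + -3 = -8, A[0][1] + B[1][1] = 8 + 1 = 9, A[0][2] + B[2][1] = 1 + 10 = 11) = -8 (attained at k = 0)
  C[0][2] = min over k of (A[0][0] + B[0][2] = -5 + 10 = 5, A[0][1] + B[1][2] = 8 + -4 = 4, A[0][2] + B[2][2] = 1 + -1 = 0) = 0 (attained at k = 2)
  C[1][0] = min over k of (A[1][0] + B[0][0] = 3 + 10 = 13, A[1][1] + B[1][0] = 1 + -5 = -4, A[1][2] + B[2][0] = 1 + 9 = 10) = -4 (attained at k = 1)
  C[1][1] = min over k of (A[1][0] + B[0][1] = 3 + -3 = 0, A[1][1] + B[1][1] = 1 + 1 = 2, A[1][2] + B[2][1] = 1 + 10 = 11) = 0 (attained at k = 0)
  C[1][2] = min over k of (A[1][0] + B[0][2] = 3 + 10 = 13, A[1][1] + B[1][2] = 1 + -4 = -3, A[1][2] + B[2][2] = 1 + -1 = 0) = -3 (attained at k = 1)
  C[2][0] = min over k of (A[2][0] + B[0][0] = 10 + 10 = 20, A[2][1] + B[1][0] = -2 + -5 = -7, A[2][2] + B[2][0] = 1 + 9 = 10) = -7 (attained at k = 1)
  C[2][1] = min over k of (A[2][0] + B[0][1] = 10 + -3 = 7, A[2][1] + B[1][1] = -2 + 1 = -1, A[2][2] + B[2][1] = 1 + 10 = 11) = -1 (attained at k = 1)
  C[2][2] = min over k of (A[2][0] + B[0][2] = 10 + 10 = 20, A[2][1] + B[1][2] = -2 + -4 = -6, A[2][2] + B[2][2] = 1 + -1 = 0) = -6 (attained at k = 1)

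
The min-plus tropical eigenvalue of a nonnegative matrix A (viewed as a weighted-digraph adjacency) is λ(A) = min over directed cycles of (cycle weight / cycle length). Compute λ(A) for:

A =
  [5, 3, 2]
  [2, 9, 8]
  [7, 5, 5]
λ(A) = 5/2

Enumerate directed cycles and compute their means (weight / length). Sample:
  cycle 0 → 0: weight = 5, length = 1, mean = 5/1 ≈ 5.000
  cycle 1 → 1: weight = 9, length = 1, mean = 9/1 ≈ 9.000
  cycle 2 → 2: weight = 5, length = 1, mean = 5/1 ≈ 5.000
  cycle 0 → 1 → 0: weight = 5, length = 2, mean = 5/2 ≈ 2.500
  cycle 0 → 2 → 0: weight = 9, length = 2, mean = 9/2 ≈ 4.500
  cycle 1 → 0 → 1: weight = 5, length = 2, mean = 5/2 ≈ 2.500
Minimum mean = 2.500, attained e.g. along the cycle 0 → 1 → 0 with weight 5 and length 2. So λ(A) = 5/2 = 5/2.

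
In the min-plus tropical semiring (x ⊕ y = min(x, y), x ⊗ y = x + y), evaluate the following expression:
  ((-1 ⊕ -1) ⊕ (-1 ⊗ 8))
((-1 ⊕ -1) ⊕ (-1 ⊗ 8)) = -1

Expand innermost to outermost. Recall ⊕ takes the minimum of its arguments and ⊗ takes their sum. Working out the expression ((-1 ⊕ -1) ⊕ (-1 ⊗ 8)) gives -1.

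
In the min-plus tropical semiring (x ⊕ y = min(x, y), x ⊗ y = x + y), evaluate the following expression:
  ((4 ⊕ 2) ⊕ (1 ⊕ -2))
((4 ⊕ 2) ⊕ (1 ⊕ -2)) = -2

Expand innermost to outermost. Recall ⊕ takes the minimum of its arguments and ⊗ takes their sum. Working out the expression ((4 ⊕ 2) ⊕ (1 ⊕ -2)) gives -2.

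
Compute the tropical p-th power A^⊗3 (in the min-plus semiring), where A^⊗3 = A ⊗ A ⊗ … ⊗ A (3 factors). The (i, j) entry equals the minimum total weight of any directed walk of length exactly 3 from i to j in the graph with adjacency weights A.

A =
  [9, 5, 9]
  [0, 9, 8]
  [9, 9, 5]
A^⊗3 =
  [14, 10, 14]
  [5, 14, 13]
  [14, 14, 15]

Each entry (A^⊗3)_ij equals the minimum over all length-3 walks i = v_0 → v_1 → … → v_3 = j of Σ_t A[v_t][v_{t+1}]. For example, for (i, j) = (0, 2) we minimise over 9 possible intermediate vertex sequences; the minimum is 14, attained along the walk 0 → 1 → 0 → 2.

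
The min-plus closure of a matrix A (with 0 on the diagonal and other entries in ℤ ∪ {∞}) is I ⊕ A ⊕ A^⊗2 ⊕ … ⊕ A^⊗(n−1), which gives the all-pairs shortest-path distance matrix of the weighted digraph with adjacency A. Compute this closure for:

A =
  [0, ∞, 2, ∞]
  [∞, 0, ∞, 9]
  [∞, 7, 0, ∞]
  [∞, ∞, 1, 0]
Closure =
  [0, 9, 2, 18]
  [∞, 0, 10, 9]
  [∞, 7, 0, 16]
  [∞, 8, 1, 0]

This is the Floyd-Warshall all-pairs shortest-path computation. For each intermediate vertex k = 0, 1, …, 3, update dist[i][j] ← min(dist[i][j], dist[i][k] + dist[k][j]). The final matrix gives, for each (i, j), the minimum total weight of any directed path from i to j (possibly empty when i = j).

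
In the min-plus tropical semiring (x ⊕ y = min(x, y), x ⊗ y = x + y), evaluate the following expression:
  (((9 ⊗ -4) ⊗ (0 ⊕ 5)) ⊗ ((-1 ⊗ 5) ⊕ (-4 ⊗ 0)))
(((9 ⊗ -4) ⊗ (0 ⊕ 5)) ⊗ ((-1 ⊗ 5) ⊕ (-4 ⊗ 0))) = 1

Expand innermost to outermost. Recall ⊕ takes the minimum of its arguments and ⊗ takes their sum. Working out the expression (((9 ⊗ -4) ⊗ (0 ⊕ 5)) ⊗ ((-1 ⊗ 5) ⊕ (-4 ⊗ 0))) gives 1.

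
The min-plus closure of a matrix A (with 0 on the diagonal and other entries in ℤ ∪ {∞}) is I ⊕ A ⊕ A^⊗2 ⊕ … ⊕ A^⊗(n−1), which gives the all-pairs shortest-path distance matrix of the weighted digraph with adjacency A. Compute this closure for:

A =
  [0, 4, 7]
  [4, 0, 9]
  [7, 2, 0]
Closure =
  [0, 4, 7]
  [4, 0, 9]
  [6, 2, 0]

This is the Floyd-Warshall all-pairs shortest-path computation. For each intermediate vertex k = 0, 1, …, 2, update dist[i][j] ← min(dist[i][j], dist[i][k] + dist[k][j]). The final matrix gives, for each (i, j), the minimum total weight of any directed path from i to j (possibly empty when i = j).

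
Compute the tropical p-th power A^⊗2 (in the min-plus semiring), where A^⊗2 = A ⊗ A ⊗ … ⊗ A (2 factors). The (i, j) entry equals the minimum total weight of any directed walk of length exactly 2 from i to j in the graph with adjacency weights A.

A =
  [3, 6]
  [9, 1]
A^⊗2 =
  [6, 7]
  [10, 2]

Each entry (A^⊗2)_ij equals the minimum over all length-2 walks i = v_0 → v_1 → … → v_2 = j of Σ_t A[v_t][v_{t+1}]. For example, for (i, j) = (0, 1) we minimise over 2 possible intermediate vertex sequences; the minimum is 7, attained along the walk 0 → 1 → 1.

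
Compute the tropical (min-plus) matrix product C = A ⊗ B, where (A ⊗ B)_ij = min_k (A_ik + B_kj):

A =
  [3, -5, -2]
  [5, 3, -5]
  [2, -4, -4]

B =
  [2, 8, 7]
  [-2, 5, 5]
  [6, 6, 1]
A ⊗ B =
  [-7, 0, -1]
  [1, 1, -4]
  [-6, 1, -3]

Apply the min-plus product entry-by-entry:
  C[0][0] = min over k of (A[0][0] + B[0][0] = 3 + 2 = 5, A[0][1] + B[1][0] = -5 + -2 = -7, A[0][2] + B[2][0] = -2 + 6 = 4) = -7 (attained at k = 1)
  C[0][1] = min over k of (A[0][0] + B[0][1] = 3 + 8 = 11, A[0][1] + B[1][1] = -5 + 5 = 0, A[0][2] + B[2][1] = -2 + 6 = 4) = 0 (attained at k = 1)
  C[0][2] = min over k of (A[0][0] + B[0][2] = 3 + 7 = 10, A[0][1] + B[1][2] = -5 + 5 = 0, A[0][2] + B[2][2] = -2 + 1 = -1) = -1 (attained at k = 2)
  C[1][0] = min over k of (A[1][0] + B[0][0] = 5 + 2 = 7, A[1][1] + B[1][0] = 3 + -2 = 1, A[1][2] + B[2][0] = -5 + 6 = 1) = 1 (attained at k = 1)
  C[1][1] = min over k of (A[1][0] + B[0][1] = 5 + 8 = 13, A[1][1] + B[1][1] = 3 + 5 = 8, A[1][2] + B[2][1] = -5 + 6 = 1) = 1 (attained at k = 2)
  C[1][2] = min over k of (A[1][0] + B[0][2] = 5 + 7 = 12, A[1][1] + B[1][2] = 3 + 5 = 8, A[1][2] + B[2][2] = -5 + 1 = -4) = -4 (attained at k = 2)
  C[2][0] = min over k of (A[2][0] + B[0][0] = 2 + 2 = 4, A[2][1] + B[1][0] = -4 + -2 = -6, A[2][2] + B[2][0] = -4 + 6 = 2) = -6 (attained at k = 1)
  C[2][1] = min over k of (A[2][0] + B[0][1] = 2 + 8 = 10, A[2][1] + B[1][1] = -4 + 5 = 1, A[2][2] + B[2][1] = -4 + 6 = 2) = 1 (attained at k = 1)
  C[2][2] = min over k of (A[2][0] + B[0][2] = 2 + 7 = 9, A[2][1] + B[1][2] = -4 + 5 = 1, A[2][2] + B[2][2] = -4 + 1 = -3) = -3 (attained at k = 2)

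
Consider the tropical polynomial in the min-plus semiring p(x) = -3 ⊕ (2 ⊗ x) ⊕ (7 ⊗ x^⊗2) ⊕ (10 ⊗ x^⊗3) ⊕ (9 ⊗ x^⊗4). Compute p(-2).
p(-2) = -3

A tropical monomial a ⊗ x^⊗i evaluates to a + i · x. Evaluating each term at x = -2:
  Term 0 contributes -3 + 0 · -2 = -3
  Term 1 contributes 2 + 1 · -2 = 0
  Term 2 contributes 7 + 2 · -2 = 3
  Term 3 contributes 10 + 3 · -2 = 4
  Term 4 contributes 9 + 4 · -2 = 1
p(-2) = ⊕ of these = min[-3, 0, 3, 4, 1] = -3.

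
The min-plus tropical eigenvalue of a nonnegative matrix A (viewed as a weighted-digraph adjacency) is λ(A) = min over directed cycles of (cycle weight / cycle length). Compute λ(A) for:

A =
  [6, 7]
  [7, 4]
λ(A) = 4

Enumerate directed cycles and compute their means (weight / length). Sample:
  cycle 0 → 0: weight = 6, length = 1, mean = 6/1 ≈ 6.000
  cycle 1 → 1: weight = 4, length = 1, mean = 4/1 ≈ 4.000
  cycle 0 → 1 → 0: weight = 14, length = 2, mean = 14/2 ≈ 7.000
  cycle 1 → 0 → 1: weight = 14, length = 2, mean = 14/2 ≈ 7.000
Minimum mean = 4.000, attained e.g. along the cycle 1 → 1 with weight 4 and length 1. So λ(A) = 4/1 = 4.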